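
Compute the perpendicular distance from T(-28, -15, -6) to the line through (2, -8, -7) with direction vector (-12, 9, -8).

Direction vector d = (-12, 9, -8).
AP = (-30, -7, 1); AP·d = 289, |AP|² = 950, |d|² = 289.
distance² = |AP|² − (AP·d)²/|d|² = 950 − 83521/289 = 661, so the distance is √661.

√661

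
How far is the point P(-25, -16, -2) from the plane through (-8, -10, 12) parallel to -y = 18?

Parallel planes share the normal n = (0, -1, 0); since (-8, -10, 12) lies on the plane, its equation is -y = 10.
d = |(-1)·(-16) − 10| / √(0 + 1 + 0) = |6| / 1 = 6.

6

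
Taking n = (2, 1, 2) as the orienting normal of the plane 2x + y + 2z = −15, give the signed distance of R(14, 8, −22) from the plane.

7/3

n·R − (-15) = 7.
|n| = 3, so the signed distance is 7/3.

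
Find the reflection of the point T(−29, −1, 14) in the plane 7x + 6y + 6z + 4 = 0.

(-15, 11, 26)

With n = (7, 6, 6), the signed offset is (n·T − (-4))/|n|² = -121/121 = -1.
T' = T − 2t·n = (−29, −1, 14) − (-2)·(7, 6, 6) = (−15, 11, 26).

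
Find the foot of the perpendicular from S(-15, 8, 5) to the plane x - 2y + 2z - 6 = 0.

(-12, 2, 11)

n = (1, -2, 2), |n|² = 9, and n·S − 6 = -27.
t = -27/9 = -3, so the foot is S − t·n = (-15, 8, 5) − (-3)·(1, -2, 2) = (-12, 2, 11).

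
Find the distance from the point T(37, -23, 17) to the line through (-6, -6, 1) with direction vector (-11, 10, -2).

Direction vector d = (-11, 10, -2).
AP = (43, -17, 16), and AP × d = (-126, -90, 243).
|AP × d|² = 83025 and |d|² = 225, so the distance is √(83025/225) = √369 = 3√41.

3√41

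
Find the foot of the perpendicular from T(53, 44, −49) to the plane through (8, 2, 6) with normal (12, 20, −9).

(17, -16, -22)

The perpendicular from T has direction n = (12, 20, −9): r = (53, 44, −49) + μ(12, 20, −9).
Substitute into the plane: n·(T + μn) = 82 gives 1957 + 625μ = 82, so μ = -3.
Foot = (53, 44, −49) + (-3)·(12, 20, −9) = (17, −16, −22).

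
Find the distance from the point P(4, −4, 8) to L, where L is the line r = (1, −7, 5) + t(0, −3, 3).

3√3

Direction vector d = (0, −3, 3).
AP = (3, 3, 3), and AP × d = (18, −9, −9).
|AP × d|² = 486 and |d|² = 18, so the distance is √(486/18) = √27 = 3√3.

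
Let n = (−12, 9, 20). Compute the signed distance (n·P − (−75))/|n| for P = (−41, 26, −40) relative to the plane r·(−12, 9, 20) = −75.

n·P − (-75) = 1.
|n| = 25, so the signed distance is 1/25.

1/25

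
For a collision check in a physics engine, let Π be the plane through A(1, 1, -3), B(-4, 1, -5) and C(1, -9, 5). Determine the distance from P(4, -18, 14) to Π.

√5/5

AB = (-5, 0, -2) and AC = (0, -10, 8), so a normal is n = AB × AC = (-20, 40, 50).
Then n·(4, -18, 14) - (-130) = 30.
|n| = √(400 + 1600 + 2500) = 30√5, so the distance is |30|/(30√5) = √5/5.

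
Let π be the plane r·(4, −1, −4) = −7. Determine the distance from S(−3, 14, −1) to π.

15/√33

d = |4·(-3) + (-1)·14 + (-4)·(-1) − (-7)| / √(16 + 1 + 16) = |-15| / √33 = 15/√33.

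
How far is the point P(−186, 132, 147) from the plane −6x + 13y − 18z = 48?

d = |(-6)·(-186) + 13·132 + (-18)·147 − 48| / √(36 + 169 + 324) = |138| / 23 = 6.

6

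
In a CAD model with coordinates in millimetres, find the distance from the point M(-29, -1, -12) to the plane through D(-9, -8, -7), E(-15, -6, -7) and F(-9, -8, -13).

DE = (-6, 2, 0) and DF = (0, 0, -6), so a normal is n = DE × DF = (-12, -36, 0).
n = (-12, -36, 0); n·P − 396 = -12; |n| = 12√10; distance = 12/(12√10) = √10/10.

√10/10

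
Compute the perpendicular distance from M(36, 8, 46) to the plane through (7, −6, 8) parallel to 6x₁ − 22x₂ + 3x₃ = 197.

Parallel planes share the normal n = (6, −22, 3); since (7, −6, 8) lies on the plane, its equation is 6x₁ − 22x₂ + 3x₃ = 198.
Then n·(36, 8, 46) − 198 = −20.
|n| = √(36 + 484 + 9) = 23, so the distance is |-20|/23 = 20/23.

20/23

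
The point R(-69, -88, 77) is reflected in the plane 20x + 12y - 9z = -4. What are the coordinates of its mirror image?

n = (20, 12, -9), |n|² = 625, n·R − (-4) = -3125, so t = -3125/625 = -5.
Foot F = R − (-5)·n = (31, -28, 32); the reflection is 2F − R = (131, 32, -13).

(131, 32, -13)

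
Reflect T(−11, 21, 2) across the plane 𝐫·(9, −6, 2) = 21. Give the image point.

(25, -3, 10)

With n = (9, −6, 2), the signed offset is (n·T − 21)/|n|² = -242/121 = -2.
T' = T − 2t·n = (−11, 21, 2) − (-4)·(9, −6, 2) = (25, −3, 10).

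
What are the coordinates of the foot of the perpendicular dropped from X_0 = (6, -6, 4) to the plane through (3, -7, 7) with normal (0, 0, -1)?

(6, -6, 7)

n = (0, 0, -1), |n|² = 1, and n·X_0 − (-7) = 3.
t = 3/1 = 3, so the foot is X_0 − t·n = (6, -6, 4) − 3·(0, 0, -1) = (6, -6, 7).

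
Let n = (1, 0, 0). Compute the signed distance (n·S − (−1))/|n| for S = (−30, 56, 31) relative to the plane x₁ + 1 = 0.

-29

n·S − (-1) = -29.
|n| = 1, so the signed distance is -29/1 = -29.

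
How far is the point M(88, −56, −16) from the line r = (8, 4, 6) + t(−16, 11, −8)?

2√857

Direction vector d = (−16, 11, −8).
AP = (80, −60, −22); AP·d = -1764, |AP|² = 10484, |d|² = 441.
distance² = |AP|² − (AP·d)²/|d|² = 10484 − 3111696/441 = 3428, so the distance is 2√857.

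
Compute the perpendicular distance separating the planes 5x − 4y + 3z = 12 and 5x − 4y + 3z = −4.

Both planes have normal n = (5, −4, 3), |n| = 5√2. Any point on the first plane is at distance |(-4) − 12|/|n| = 16/(5√2) = 8√2/5 from the second.

8√2/5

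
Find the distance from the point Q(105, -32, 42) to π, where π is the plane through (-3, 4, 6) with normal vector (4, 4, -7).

4

The plane has equation n·(r − (-3, 4, 6)) = 0, i.e. n·r = -38.
Then n·(105, -32, 42) - (-38) = 36.
|n| = √(16 + 16 + 49) = 9, so the distance is |36|/9 = 4.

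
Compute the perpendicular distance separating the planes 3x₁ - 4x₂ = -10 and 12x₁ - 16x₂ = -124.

Divide the second equation by 4 to match normals: 3x₁ - 4x₂ = -31.
Both planes have normal n = (3, -4, 0), |n| = 5. Any point on the first plane is at distance |(-31) − (-10)|/|n| = 21/5 from the second.

21/5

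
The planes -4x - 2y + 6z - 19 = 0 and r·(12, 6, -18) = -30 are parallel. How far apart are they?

Divide the second equation by -3 to match normals: -4x - 2y + 6z = 10.
Both planes have normal n = (-4, -2, 6), |n| = 2√14. Any point on the first plane is at distance |10 − 19|/|n| = 9/(2√14) from the second.

9/(2√14)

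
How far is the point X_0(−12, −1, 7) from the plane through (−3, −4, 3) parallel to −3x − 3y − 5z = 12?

2√43/43

Parallel planes share the normal n = (−3, −3, −5); since (−3, −4, 3) lies on the plane, its equation is −3x − 3y − 5z = 6.
Then n·(−12, −1, 7) − 6 = −2.
|n| = √(9 + 9 + 25) = √43, so the distance is |-2|/√43 = 2/√43.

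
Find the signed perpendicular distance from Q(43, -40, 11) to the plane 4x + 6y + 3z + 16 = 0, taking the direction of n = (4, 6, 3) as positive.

n·Q − (-16) = -19.
|n| = √61, so the signed distance is -19/√61.

-19/√61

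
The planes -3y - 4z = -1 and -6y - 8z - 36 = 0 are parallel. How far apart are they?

Divide the second equation by 2 to match normals: -3y - 4z = 18.
Both planes have normal n = (0, -3, -4), |n| = 5. Any point on the first plane is at distance |18 − (-1)|/|n| = 19/5 from the second.

19/5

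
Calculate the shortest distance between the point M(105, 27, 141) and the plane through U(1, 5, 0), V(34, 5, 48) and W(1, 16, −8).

3

UV = (33, 0, 48) and UW = (0, 11, −8), so a normal is n = UV × UW = (−528, 264, 363).
Then n·(105, 27, 141) − 792 = 2079.
|n| = √(278784 + 69696 + 131769) = 693, so the distance is |2079|/693 = 3.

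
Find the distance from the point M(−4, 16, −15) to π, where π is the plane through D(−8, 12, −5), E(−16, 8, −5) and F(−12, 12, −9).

DE = (−8, −4, 0) and DF = (−4, 0, −4), so a normal is n = DE × DF = (16, −32, −16).
d = |16·(-4) + (-32)·16 + (-16)·(-15) − (-432)| / √(256 + 1024 + 256) = |96| / (16√6) = √6.

√6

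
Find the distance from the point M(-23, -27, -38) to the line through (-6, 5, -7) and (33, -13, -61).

√1745

A direction vector is d = (39, -18, -54).
AP = (-17, -32, -31); AP·d = 1587, |AP|² = 2274, |d|² = 4761.
distance² = |AP|² − (AP·d)²/|d|² = 2274 − 2518569/4761 = 1745, so the distance is √1745.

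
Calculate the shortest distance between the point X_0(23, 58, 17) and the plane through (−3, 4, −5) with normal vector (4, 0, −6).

The plane has equation n·(r − (−3, 4, −5)) = 0, i.e. n·r = 18.
n = (4, 0, −6); n·P − 18 = -28; |n| = 2√13; distance = 28/(2√13) = 14√13/13.

14√13/13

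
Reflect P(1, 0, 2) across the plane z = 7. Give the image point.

(1, 0, 12)

With n = (0, 0, 1), the signed offset is (n·P − 7)/|n|² = -5/1 = -5.
P' = P − 2t·n = (1, 0, 2) − (-10)·(0, 0, 1) = (1, 0, 12).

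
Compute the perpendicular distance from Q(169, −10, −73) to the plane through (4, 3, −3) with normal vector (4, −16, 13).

2

The plane has equation n·(r − (4, 3, −3)) = 0, i.e. n·r = -71.
d = |4·169 + (-16)·(-10) + 13·(-73) − (-71)| / √(16 + 256 + 169) = |-42| / 21 = 2.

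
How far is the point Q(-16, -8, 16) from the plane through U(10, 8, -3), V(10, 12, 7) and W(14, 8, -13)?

2√6/3

UV = (0, 4, 10) and UW = (4, 0, -10), so a normal is n = UV × UW = (-40, 40, -16).
d = |(-40)·(-16) + 40·(-8) + (-16)·16 − (-32)| / √(1600 + 1600 + 256) = |96| / (24√6) = 4/√6.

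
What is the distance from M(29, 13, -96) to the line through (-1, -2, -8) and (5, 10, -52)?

A direction vector is d = (6, 12, -44).
AP = (30, 15, -88); AP·d = 4232, |AP|² = 8869, |d|² = 2116.
distance² = |AP|² − (AP·d)²/|d|² = 8869 − 17909824/2116 = 405, so the distance is 9√5.

9√5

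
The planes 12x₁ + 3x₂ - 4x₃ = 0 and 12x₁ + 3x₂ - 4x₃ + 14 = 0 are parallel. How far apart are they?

With common normal n = (12, 3, -4) (|n| = 13), the distance is |0 − (-14)|/|n| = 14/13.

14/13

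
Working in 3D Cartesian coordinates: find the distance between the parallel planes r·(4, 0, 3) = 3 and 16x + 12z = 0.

Divide the second equation by 4 to match normals: 4x + 3z = 0.
Both planes have normal n = (4, 0, 3), |n| = 5. Any point on the first plane is at distance |0 − 3|/|n| = 3/5 from the second.

3/5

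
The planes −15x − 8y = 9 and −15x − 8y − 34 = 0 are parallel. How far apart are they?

Both planes have normal n = (−15, −8, 0), |n| = 17. Any point on the first plane is at distance |34 − 9|/|n| = 25/17 from the second.

25/17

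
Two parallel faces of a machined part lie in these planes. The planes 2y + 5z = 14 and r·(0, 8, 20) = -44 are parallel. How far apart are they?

Divide the second equation by 4 to match normals: 2y + 5z = -11.
Both planes have normal n = (0, 2, 5), |n| = √29. Any point on the first plane is at distance |(-11) − 14|/|n| = 25/√29 from the second.

25/√29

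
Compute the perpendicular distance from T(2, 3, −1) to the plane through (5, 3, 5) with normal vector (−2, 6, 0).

The plane has equation n·(r − (5, 3, 5)) = 0, i.e. n·r = 8.
n = (−2, 6, 0); n·P − 8 = 6; |n| = 2√10; distance = 6/(2√10) = 3/√10.

3√10/10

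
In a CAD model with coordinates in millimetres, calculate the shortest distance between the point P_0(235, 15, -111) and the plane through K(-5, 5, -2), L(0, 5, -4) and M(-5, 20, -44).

KL = (5, 0, -2) and KM = (0, 15, -42), so a normal is n = KL × KM = (30, 210, 75).
Then n·(235, 15, -111) - 750 = 1125.
|n| = √(900 + 44100 + 5625) = 225, so the distance is |1125|/225 = 5.

5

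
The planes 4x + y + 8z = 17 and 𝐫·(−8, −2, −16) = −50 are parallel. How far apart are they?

8/9

Divide the second equation by -2 to match normals: 4x + y + 8z = 25.
With common normal n = (4, 1, 8) (|n| = 9), the distance is |17 − 25|/|n| = 8/9.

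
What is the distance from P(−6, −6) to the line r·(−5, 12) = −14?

28/13

The normal to the line is n = (−5, 12) with |n| = 13.
|n·P − (-14)| = |-42 − (-14)| = 28, so the distance is 28/13.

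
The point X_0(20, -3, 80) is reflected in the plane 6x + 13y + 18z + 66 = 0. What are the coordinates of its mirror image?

(-16, -81, -28)

n = (6, 13, 18), |n|² = 529, n·X_0 − (-66) = 1587, so t = 1587/529 = 3.
Foot F = X_0 − 3·n = (2, -42, 26); the reflection is 2F − X_0 = (-16, -81, -28).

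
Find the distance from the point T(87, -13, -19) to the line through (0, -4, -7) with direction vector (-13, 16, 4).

15√17

Direction vector d = (-13, 16, 4).
AP = (87, -9, -12), and AP × d = (156, -192, 1275).
|AP × d|² = 1686825 and |d|² = 441, so the distance is √(1686825/441) = √3825 = 15√17.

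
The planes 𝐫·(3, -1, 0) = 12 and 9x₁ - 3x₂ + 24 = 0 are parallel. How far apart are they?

2√10

Divide the second equation by 3 to match normals: 3x₁ - x₂ = -8.
With common normal n = (3, -1, 0) (|n| = √10), the distance is |12 − (-8)|/|n| = 20/√10 = 2√10.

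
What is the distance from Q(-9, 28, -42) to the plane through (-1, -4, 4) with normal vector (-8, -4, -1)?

2

The plane has equation n·(r − (-1, -4, 4)) = 0, i.e. n·r = 20.
Then n·(-9, 28, -42) - 20 = -18.
|n| = √(64 + 16 + 1) = 9, so the distance is |-18|/9 = 2.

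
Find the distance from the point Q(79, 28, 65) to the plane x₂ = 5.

23

Normal vector n = (0, 1, 0), and n·(79, 28, 65) − 5 = 23.
|n| = √(0 + 1 + 0) = 1, so the distance is |23|/1 = 23.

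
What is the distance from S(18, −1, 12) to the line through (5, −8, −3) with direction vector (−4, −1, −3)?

Direction vector d = (−4, −1, −3).
AP = (13, 7, 15), and AP × d = (−6, −21, 15).
|AP × d|² = 702 and |d|² = 26, so the distance is √(702/26) = √27 = 3√3.

3√3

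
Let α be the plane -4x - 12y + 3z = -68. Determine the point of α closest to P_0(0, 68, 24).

The perpendicular from P_0 has direction n = (-4, -12, 3): r = (0, 68, 24) + μ(-4, -12, 3).
Substitute into the plane: n·(P_0 + μn) = -68 gives -744 + 169μ = -68, so μ = 4.
Foot = (0, 68, 24) + 4·(-4, -12, 3) = (-16, 20, 36).

(-16, 20, 36)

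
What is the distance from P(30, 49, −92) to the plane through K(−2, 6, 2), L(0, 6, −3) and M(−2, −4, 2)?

KL = (2, 0, −5) and KM = (0, −10, 0), so a normal is n = KL × KM = (−50, 0, −20).
d = |(-50)·30 + (-20)·(-92) − 60| / √(2500 + 0 + 400) = |280| / (10√29) = 28√29/29.

28/√29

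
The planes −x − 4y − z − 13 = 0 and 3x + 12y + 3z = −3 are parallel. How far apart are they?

Divide the second equation by -3 to match normals: −x − 4y − z = 1.
With common normal n = (−1, −4, −1) (|n| = 3√2), the distance is |13 − 1|/|n| = 12/(3√2) = 2√2.

2√2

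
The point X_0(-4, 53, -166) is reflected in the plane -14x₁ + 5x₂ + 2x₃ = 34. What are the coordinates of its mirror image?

With n = (-14, 5, 2), the signed offset is (n·X_0 − 34)/|n|² = -45/225 = -1/5.
X_0' = X_0 − 2t·n = (-4, 53, -166) − (-2/5)·(-14, 5, 2) = (-48/5, 55, -826/5).

(-48/5, 55, -826/5)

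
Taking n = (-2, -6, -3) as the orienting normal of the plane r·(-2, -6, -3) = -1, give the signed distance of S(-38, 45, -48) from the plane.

-7

n·S − (-1) = -49.
|n| = 7, so the signed distance is -49/7 = -7.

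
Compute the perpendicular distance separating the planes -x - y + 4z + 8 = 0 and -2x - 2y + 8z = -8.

Divide the second equation by 2 to match normals: -x - y + 4z = -4.
Both planes have normal n = (-1, -1, 4), |n| = 3√2. Any point on the first plane is at distance |(-4) − (-8)|/|n| = 4/(3√2) = 2√2/3 from the second.

2√2/3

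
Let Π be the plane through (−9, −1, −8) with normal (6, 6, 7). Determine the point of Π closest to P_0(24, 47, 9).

n = (6, 6, 7), |n|² = 121, and n·P_0 − (-116) = 605.
t = 605/121 = 5, so the foot is P_0 − t·n = (24, 47, 9) − 5·(6, 6, 7) = (−6, 17, −26).

(-6, 17, -26)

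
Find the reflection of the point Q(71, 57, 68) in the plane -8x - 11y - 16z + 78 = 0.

With n = (-8, -11, -16), the signed offset is (n·Q − (-78))/|n|² = -2205/441 = -5.
Q' = Q − 2t·n = (71, 57, 68) − (-10)·(-8, -11, -16) = (-9, -53, -92).

(-9, -53, -92)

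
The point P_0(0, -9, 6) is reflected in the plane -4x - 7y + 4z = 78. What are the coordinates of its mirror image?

With n = (-4, -7, 4), the signed offset is (n·P_0 − 78)/|n|² = 9/81 = 1/9.
P_0' = P_0 − 2t·n = (0, -9, 6) − (2/9)·(-4, -7, 4) = (8/9, -67/9, 46/9).

(8/9, -67/9, 46/9)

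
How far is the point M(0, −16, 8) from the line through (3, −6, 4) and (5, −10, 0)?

A direction vector is d = (2, −4, −4).
AP = (−3, −10, 4), and AP × d = (56, −4, 32).
|AP × d|² = 4176 and |d|² = 36, so the distance is √(4176/36) = √116 = 2√29.

2√29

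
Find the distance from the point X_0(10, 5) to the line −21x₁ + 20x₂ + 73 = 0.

37/29

d = |(-21)·10 + 20·5 − (-73)| / √(441 + 400) = |-37|/29 = 37/29.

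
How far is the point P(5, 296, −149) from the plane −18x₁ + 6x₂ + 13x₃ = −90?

7

Normal vector n = (−18, 6, 13), and n·(5, 296, −149) − (−90) = −161.
|n| = √(324 + 36 + 169) = 23, so the distance is |-161|/23 = 7.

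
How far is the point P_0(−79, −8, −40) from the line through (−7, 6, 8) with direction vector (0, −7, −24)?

72

Direction vector d = (0, −7, −24).
AP = (−72, −14, −48); AP·d = 1250, |AP|² = 7684, |d|² = 625.
distance² = |AP|² − (AP·d)²/|d|² = 7684 − 1562500/625 = 5184, so the distance is 72.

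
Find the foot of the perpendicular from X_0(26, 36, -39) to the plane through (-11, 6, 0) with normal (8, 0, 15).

(34, 36, -24)

The perpendicular from X_0 has direction n = (8, 0, 15): r = (26, 36, -39) + μ(8, 0, 15).
Substitute into the plane: n·(X_0 + μn) = -88 gives -377 + 289μ = -88, so μ = 1.
Foot = (26, 36, -39) + 1·(8, 0, 15) = (34, 36, -24).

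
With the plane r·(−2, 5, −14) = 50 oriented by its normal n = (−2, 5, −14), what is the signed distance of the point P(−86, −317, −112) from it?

n·P − 50 = 105.
|n| = 15, so the signed distance is 105/15 = 7.

7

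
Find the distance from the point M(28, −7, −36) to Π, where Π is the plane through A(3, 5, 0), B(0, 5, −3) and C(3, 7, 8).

13√2/6

AB = (−3, 0, −3) and AC = (0, 2, 8), so a normal is n = AB × AC = (6, 24, −6).
Then n·(28, −7, −36) − 138 = 78.
|n| = √(36 + 576 + 36) = 18√2, so the distance is |78|/(18√2) = 13√2/6.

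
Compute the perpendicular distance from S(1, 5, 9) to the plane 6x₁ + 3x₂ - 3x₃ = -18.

Normal vector n = (6, 3, -3), and n·(1, 5, 9) - (-18) = 12.
|n| = √(36 + 9 + 9) = 3√6, so the distance is |12|/(3√6) = 2√6/3.

2√6/3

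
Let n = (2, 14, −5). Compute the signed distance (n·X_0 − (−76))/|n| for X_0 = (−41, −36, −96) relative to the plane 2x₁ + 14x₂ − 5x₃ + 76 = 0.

-2

n·X_0 − (-76) = -30.
|n| = 15, so the signed distance is -30/15 = -2.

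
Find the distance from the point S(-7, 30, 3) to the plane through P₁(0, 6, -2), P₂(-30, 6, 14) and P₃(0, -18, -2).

19/17

P₁P₂ = (-30, 0, 16) and P₁P₃ = (0, -24, 0), so a normal is n = P₁P₂ × P₁P₃ = (384, 0, 720).
d = |384·(-7) + 720·3 − (-1440)| / √(147456 + 0 + 518400) = |912| / 816 = 19/17.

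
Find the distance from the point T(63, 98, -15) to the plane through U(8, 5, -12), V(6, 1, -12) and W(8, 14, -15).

UV = (-2, -4, 0) and UW = (0, 9, -3), so a normal is n = UV × UW = (12, -6, -18).
d = |12·63 + (-6)·98 + (-18)·(-15) − 282| / √(144 + 36 + 324) = |156| / (6√14) = 26/√14.

26/√14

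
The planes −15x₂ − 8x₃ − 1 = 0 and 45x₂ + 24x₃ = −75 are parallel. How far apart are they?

Divide the second equation by -3 to match normals: −15x₂ − 8x₃ = 25.
Both planes have normal n = (0, −15, −8), |n| = 17. Any point on the first plane is at distance |25 − 1|/|n| = 24/17 from the second.

24/17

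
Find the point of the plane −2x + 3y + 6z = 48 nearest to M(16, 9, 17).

(18, 6, 11)

n = (−2, 3, 6), |n|² = 49, and n·M − 48 = 49.
t = 49/49 = 1, so the foot is M − t·n = (16, 9, 17) − 1·(−2, 3, 6) = (18, 6, 11).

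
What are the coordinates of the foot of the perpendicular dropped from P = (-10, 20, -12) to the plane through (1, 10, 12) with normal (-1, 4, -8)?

(-7, 8, 12)

n = (-1, 4, -8), |n|² = 81, and n·P − (-57) = 243.
t = 243/81 = 3, so the foot is P − t·n = (-10, 20, -12) − 3·(-1, 4, -8) = (-7, 8, 12).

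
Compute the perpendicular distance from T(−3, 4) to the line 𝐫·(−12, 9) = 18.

d = |(-12)·(-3) + 9·4 − 18| / √(144 + 81) = |54|/15 = 18/5.

18/5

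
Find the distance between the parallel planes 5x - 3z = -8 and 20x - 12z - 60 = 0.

23√34/34

Divide the second equation by 4 to match normals: 5x - 3z = 15.
With common normal n = (5, 0, -3) (|n| = √34), the distance is |(-8) − 15|/|n| = 23/√34 = 23√34/34.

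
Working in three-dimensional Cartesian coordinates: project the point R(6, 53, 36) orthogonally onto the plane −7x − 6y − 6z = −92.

(-22, 29, 12)

The perpendicular from R has direction n = (−7, −6, −6): r = (6, 53, 36) + t(−7, −6, −6).
Substitute into the plane: n·(R + tn) = -92 gives -576 + 121t = -92, so t = 4.
Foot = (6, 53, 36) + 4·(−7, −6, −6) = (−22, 29, 12).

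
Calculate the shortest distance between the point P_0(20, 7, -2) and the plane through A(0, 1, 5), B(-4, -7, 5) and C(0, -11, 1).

AB = (-4, -8, 0) and AC = (0, -12, -4), so a normal is n = AB × AC = (32, -16, 48).
n = (32, -16, 48); n·P − 224 = 208; |n| = 16√14; distance = 208/(16√14) = 13/√14.

13/√14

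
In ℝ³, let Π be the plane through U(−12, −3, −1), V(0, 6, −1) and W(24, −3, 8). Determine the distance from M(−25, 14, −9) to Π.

11/13

UV = (12, 9, 0) and UW = (36, 0, 9), so a normal is n = UV × UW = (81, −108, −324).
n = (81, −108, −324); n·P − (-324) = -297; |n| = 351; distance = 297/351 = 11/13.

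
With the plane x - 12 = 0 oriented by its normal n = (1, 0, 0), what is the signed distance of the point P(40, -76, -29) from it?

n·P − 12 = 28.
|n| = 1, so the signed distance is 28/1 = 28.

28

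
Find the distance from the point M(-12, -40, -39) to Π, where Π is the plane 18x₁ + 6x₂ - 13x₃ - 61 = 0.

10/23

Normal vector n = (18, 6, -13), and n·(-12, -40, -39) - 61 = -10.
|n| = √(324 + 36 + 169) = 23, so the distance is |-10|/23 = 10/23.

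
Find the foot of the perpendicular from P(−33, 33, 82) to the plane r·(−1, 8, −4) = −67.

(-293/9, 265/9, 754/9)

The perpendicular from P has direction n = (−1, 8, −4): r = (−33, 33, 82) + λ(−1, 8, −4).
Substitute into the plane: n·(P + λn) = -67 gives -31 + 81λ = -67, so λ = -4/9.
Foot = (−33, 33, 82) + (-4/9)·(−1, 8, −4) = (−293/9, 265/9, 754/9).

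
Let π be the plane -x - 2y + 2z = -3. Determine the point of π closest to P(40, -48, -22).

The perpendicular from P has direction n = (-1, -2, 2): r = (40, -48, -22) + λ(-1, -2, 2).
Substitute into the plane: n·(P + λn) = -3 gives 12 + 9λ = -3, so λ = -5/3.
Foot = (40, -48, -22) + (-5/3)·(-1, -2, 2) = (125/3, -134/3, -76/3).

(125/3, -134/3, -76/3)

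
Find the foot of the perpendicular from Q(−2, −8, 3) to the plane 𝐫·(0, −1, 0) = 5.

(-2, -5, 3)

The perpendicular from Q has direction n = (0, −1, 0): r = (−2, −8, 3) + t(0, −1, 0).
Substitute into the plane: n·(Q + tn) = 5 gives 8 + 1t = 5, so t = -3.
Foot = (−2, −8, 3) + (-3)·(0, −1, 0) = (−2, −5, 3).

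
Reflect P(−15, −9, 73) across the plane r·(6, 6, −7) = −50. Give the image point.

With n = (6, 6, −7), the signed offset is (n·P − (-50))/|n|² = -605/121 = -5.
P' = P − 2t·n = (−15, −9, 73) − (-10)·(6, 6, −7) = (45, 51, 3).

(45, 51, 3)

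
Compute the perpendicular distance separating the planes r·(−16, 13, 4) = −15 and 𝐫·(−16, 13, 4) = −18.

1/7

Both planes have normal n = (−16, 13, 4), |n| = 21. Any point on the first plane is at distance |(-18) − (-15)|/|n| = 3/21 = 1/7 from the second.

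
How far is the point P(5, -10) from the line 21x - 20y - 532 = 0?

227/29

d = |21·5 + (-20)·(-10) − 532| / √(441 + 400) = |-227|/29 = 227/29.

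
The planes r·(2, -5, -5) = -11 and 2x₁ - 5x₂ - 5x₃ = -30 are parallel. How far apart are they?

19√6/18

Both planes have normal n = (2, -5, -5), |n| = 3√6. Any point on the first plane is at distance |(-30) − (-11)|/|n| = 19/(3√6) = 19√6/18 from the second.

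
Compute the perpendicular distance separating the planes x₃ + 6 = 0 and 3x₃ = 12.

Divide the second equation by 3 to match normals: x₃ = 4.
With common normal n = (0, 0, 1) (|n| = 1), the distance is |(-6) − 4|/|n| = 10/1 = 10.

10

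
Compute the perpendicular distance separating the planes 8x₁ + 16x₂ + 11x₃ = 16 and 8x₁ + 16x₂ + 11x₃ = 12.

Both planes have normal n = (8, 16, 11), |n| = 21. Any point on the first plane is at distance |12 − 16|/|n| = 4/21 from the second.

4/21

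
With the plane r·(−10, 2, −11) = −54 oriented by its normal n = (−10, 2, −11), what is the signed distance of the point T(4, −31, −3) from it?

n·T − (-54) = -15.
|n| = 15, so the signed distance is -15/15 = -1.

-1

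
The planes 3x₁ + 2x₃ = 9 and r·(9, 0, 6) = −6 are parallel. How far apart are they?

11√13/13

Divide the second equation by 3 to match normals: 3x₁ + 2x₃ = -2.
Both planes have normal n = (3, 0, 2), |n| = √13. Any point on the first plane is at distance |(-2) − 9|/|n| = 11/√13 from the second.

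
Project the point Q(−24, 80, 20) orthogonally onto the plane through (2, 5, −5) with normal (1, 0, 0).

n = (1, 0, 0), |n|² = 1, and n·Q − 2 = -26.
t = -26/1 = -26, so the foot is Q − t·n = (−24, 80, 20) − (-26)·(1, 0, 0) = (2, 80, 20).

(2, 80, 20)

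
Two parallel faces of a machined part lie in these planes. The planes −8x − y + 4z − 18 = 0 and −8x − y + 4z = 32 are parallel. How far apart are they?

Both planes have normal n = (−8, −1, 4), |n| = 9. Any point on the first plane is at distance |32 − 18|/|n| = 14/9 from the second.

14/9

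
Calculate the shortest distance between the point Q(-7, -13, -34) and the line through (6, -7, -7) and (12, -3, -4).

√385

A direction vector is d = (6, 4, 3).
AP = (-13, -6, -27); AP·d = -183, |AP|² = 934, |d|² = 61.
distance² = |AP|² − (AP·d)²/|d|² = 934 − 33489/61 = 385, so the distance is √385.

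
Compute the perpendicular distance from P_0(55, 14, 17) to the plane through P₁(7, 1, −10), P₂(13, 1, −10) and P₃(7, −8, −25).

16/√34

P₁P₂ = (6, 0, 0) and P₁P₃ = (0, −9, −15), so a normal is n = P₁P₂ × P₁P₃ = (0, 90, −54).
Then n·(55, 14, 17) − 630 = −288.
|n| = √(0 + 8100 + 2916) = 18√34, so the distance is |-288|/(18√34) = 16/√34.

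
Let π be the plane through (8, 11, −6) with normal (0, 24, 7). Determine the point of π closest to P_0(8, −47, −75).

(8, 25, -54)

The perpendicular from P_0 has direction n = (0, 24, 7): r = (8, −47, −75) + t(0, 24, 7).
Substitute into the plane: n·(P_0 + tn) = 222 gives -1653 + 625t = 222, so t = 3.
Foot = (8, −47, −75) + 3·(0, 24, 7) = (8, 25, −54).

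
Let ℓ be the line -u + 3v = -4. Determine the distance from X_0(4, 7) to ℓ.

d = |(-1)·4 + 3·7 − (-4)| / √(1 + 9) = |21|/√10 = 21/√10.

21√10/10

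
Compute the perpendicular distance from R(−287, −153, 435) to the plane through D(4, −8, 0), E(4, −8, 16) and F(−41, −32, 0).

9

DE = (0, 0, 16) and DF = (−45, −24, 0), so a normal is n = DE × DF = (384, −720, 0).
d = |384·(-287) + (-720)·(-153) − 7296| / √(147456 + 518400 + 0) = |-7344| / 816 = 9.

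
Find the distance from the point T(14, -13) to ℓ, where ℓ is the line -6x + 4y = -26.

The normal to the line is n = (-6, 4) with |n| = 2√13.
|n·T − (-26)| = |-136 − (-26)| = 110, so the distance is 110/(2√13) = 55/√13.

55/√13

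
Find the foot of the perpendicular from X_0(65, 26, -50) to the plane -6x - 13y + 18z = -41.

n = (-6, -13, 18), |n|² = 529, and n·X_0 − (-41) = -1587.
t = -1587/529 = -3, so the foot is X_0 − t·n = (65, 26, -50) − (-3)·(-6, -13, 18) = (47, -13, 4).

(47, -13, 4)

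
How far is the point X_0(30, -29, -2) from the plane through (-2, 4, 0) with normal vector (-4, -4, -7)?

2

The plane has equation n·(r − (-2, 4, 0)) = 0, i.e. n·r = -8.
Then n·(30, -29, -2) - (-8) = 18.
|n| = √(16 + 16 + 49) = 9, so the distance is |18|/9 = 2.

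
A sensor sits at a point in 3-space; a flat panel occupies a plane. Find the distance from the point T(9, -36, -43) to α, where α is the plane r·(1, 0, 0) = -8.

Normal vector n = (1, 0, 0), and n·(9, -36, -43) - (-8) = 17.
|n| = √(1 + 0 + 0) = 1, so the distance is |17|/1 = 17.

17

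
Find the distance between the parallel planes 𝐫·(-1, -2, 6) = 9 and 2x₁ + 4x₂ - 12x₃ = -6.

Divide the second equation by -2 to match normals: -x₁ - 2x₂ + 6x₃ = 3.
With common normal n = (-1, -2, 6) (|n| = √41), the distance is |9 − 3|/|n| = 6/√41.

6/√41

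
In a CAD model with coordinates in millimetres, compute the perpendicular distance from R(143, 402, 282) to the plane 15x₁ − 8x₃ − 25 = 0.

8

Normal vector n = (15, 0, −8), and n·(143, 402, 282) − 25 = −136.
|n| = √(225 + 0 + 64) = 17, so the distance is |-136|/17 = 8.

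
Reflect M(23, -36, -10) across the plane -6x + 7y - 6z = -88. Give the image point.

(-1, -8, -34)

With n = (-6, 7, -6), the signed offset is (n·M − (-88))/|n|² = -242/121 = -2.
M' = M − 2t·n = (23, -36, -10) − (-4)·(-6, 7, -6) = (-1, -8, -34).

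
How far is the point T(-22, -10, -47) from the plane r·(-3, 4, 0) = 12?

14/5

Normal vector n = (-3, 4, 0), and n·(-22, -10, -47) - 12 = 14.
|n| = √(9 + 16 + 0) = 5, so the distance is |14|/5 = 14/5.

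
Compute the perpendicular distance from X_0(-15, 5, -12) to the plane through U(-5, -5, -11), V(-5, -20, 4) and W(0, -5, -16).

UV = (0, -15, 15) and UW = (5, 0, -5), so a normal is n = UV × UW = (75, 75, 75).
Then n·(-15, 5, -12) - (-1575) = -75.
|n| = √(5625 + 5625 + 5625) = 75√3, so the distance is |-75|/(75√3) = √3/3.

1/√3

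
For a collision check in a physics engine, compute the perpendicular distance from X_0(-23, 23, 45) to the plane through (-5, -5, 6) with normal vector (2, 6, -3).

15/7

The plane has equation n·(r − (-5, -5, 6)) = 0, i.e. n·r = -58.
Then n·(-23, 23, 45) - (-58) = 15.
|n| = √(4 + 36 + 9) = 7, so the distance is |15|/7 = 15/7.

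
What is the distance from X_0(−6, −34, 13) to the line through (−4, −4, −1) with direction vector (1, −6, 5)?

6√3

Direction vector d = (1, −6, 5).
AP = (−2, −30, 14); AP·d = 248, |AP|² = 1100, |d|² = 62.
distance² = |AP|² − (AP·d)²/|d|² = 1100 − 61504/62 = 108, so the distance is 6√3.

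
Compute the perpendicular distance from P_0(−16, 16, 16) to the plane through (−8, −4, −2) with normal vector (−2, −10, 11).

The plane has equation n·(r − (−8, −4, −2)) = 0, i.e. n·r = 34.
n = (−2, −10, 11); n·P − 34 = 14; |n| = 15; distance = 14/15.

14/15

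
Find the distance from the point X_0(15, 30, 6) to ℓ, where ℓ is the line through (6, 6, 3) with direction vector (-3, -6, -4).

3√13

Direction vector d = (-3, -6, -4).
AP = (9, 24, 3), and AP × d = (-78, 27, 18).
|AP × d|² = 7137 and |d|² = 61, so the distance is √(7137/61) = √117 = 3√13.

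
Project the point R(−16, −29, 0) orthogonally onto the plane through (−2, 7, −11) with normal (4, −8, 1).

n = (4, −8, 1), |n|² = 81, and n·R − (-75) = 243.
t = 243/81 = 3, so the foot is R − t·n = (−16, −29, 0) − 3·(4, −8, 1) = (−28, −5, −3).

(-28, -5, -3)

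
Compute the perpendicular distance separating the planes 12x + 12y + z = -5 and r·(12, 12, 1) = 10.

Both planes have normal n = (12, 12, 1), |n| = 17. Any point on the first plane is at distance |10 − (-5)|/|n| = 15/17 from the second.

15/17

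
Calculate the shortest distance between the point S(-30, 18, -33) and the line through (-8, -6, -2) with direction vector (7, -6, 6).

√85

Direction vector d = (7, -6, 6).
AP = (-22, 24, -31), and AP × d = (-42, -85, -36).
|AP × d|² = 10285 and |d|² = 121, so the distance is √(10285/121) = √85.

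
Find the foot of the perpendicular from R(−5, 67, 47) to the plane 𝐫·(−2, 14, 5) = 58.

(5, -3, 22)

n = (−2, 14, 5), |n|² = 225, and n·R − 58 = 1125.
t = 1125/225 = 5, so the foot is R − t·n = (−5, 67, 47) − 5·(−2, 14, 5) = (5, −3, 22).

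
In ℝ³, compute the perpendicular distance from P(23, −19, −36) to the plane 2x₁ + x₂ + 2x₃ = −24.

Normal vector n = (2, 1, 2), and n·(23, −19, −36) − (−24) = −21.
|n| = √(4 + 1 + 4) = 3, so the distance is |-21|/3 = 7.

7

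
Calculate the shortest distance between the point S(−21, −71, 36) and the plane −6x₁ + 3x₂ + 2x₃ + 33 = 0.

Normal vector n = (−6, 3, 2), and n·(−21, −71, 36) − (−33) = 18.
|n| = √(36 + 9 + 4) = 7, so the distance is |18|/7 = 18/7.

18/7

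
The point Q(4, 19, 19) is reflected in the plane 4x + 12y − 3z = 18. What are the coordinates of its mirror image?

(-4, -5, 25)

With n = (4, 12, −3), the signed offset is (n·Q − 18)/|n|² = 169/169 = 1.
Q' = Q − 2t·n = (4, 19, 19) − 2·(4, 12, −3) = (−4, −5, 25).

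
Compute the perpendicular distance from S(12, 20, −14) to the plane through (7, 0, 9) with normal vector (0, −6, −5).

5√61/61

The plane has equation n·(r − (7, 0, 9)) = 0, i.e. n·r = -45.
d = |(-6)·20 + (-5)·(-14) − (-45)| / √(0 + 36 + 25) = |-5| / √61 = 5√61/61.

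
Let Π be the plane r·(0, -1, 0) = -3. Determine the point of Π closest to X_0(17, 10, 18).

(17, 3, 18)

The perpendicular from X_0 has direction n = (0, -1, 0): r = (17, 10, 18) + t(0, -1, 0).
Substitute into the plane: n·(X_0 + tn) = -3 gives -10 + 1t = -3, so t = 7.
Foot = (17, 10, 18) + 7·(0, -1, 0) = (17, 3, 18).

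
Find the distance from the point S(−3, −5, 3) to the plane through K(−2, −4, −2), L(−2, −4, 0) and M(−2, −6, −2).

1

KL = (0, 0, 2) and KM = (0, −2, 0), so a normal is n = KL × KM = (4, 0, 0).
d = |4·(-3) − (-8)| / √(16 + 0 + 0) = |-4| / 4 = 1.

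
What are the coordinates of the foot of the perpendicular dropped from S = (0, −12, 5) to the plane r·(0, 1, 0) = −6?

The perpendicular from S has direction n = (0, 1, 0): r = (0, −12, 5) + t(0, 1, 0).
Substitute into the plane: n·(S + tn) = -6 gives -12 + 1t = -6, so t = 6.
Foot = (0, −12, 5) + 6·(0, 1, 0) = (0, −6, 5).

(0, -6, 5)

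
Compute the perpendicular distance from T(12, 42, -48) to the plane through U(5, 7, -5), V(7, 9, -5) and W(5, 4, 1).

UV = (2, 2, 0) and UW = (0, -3, 6), so a normal is n = UV × UW = (12, -12, -6).
d = |12·12 + (-12)·42 + (-6)·(-48) − 6| / √(144 + 144 + 36) = |-78| / 18 = 13/3.

13/3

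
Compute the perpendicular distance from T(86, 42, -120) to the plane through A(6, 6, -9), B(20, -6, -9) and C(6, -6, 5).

AB = (14, -12, 0) and AC = (0, -12, 14), so a normal is n = AB × AC = (-168, -196, -168).
Then n·(86, 42, -120) - (-672) = -1848.
|n| = √(28224 + 38416 + 28224) = 308, so the distance is |-1848|/308 = 6.

6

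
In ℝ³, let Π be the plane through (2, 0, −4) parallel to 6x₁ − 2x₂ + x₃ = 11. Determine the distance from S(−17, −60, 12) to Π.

22/√41

Parallel planes share the normal n = (6, −2, 1); since (2, 0, −4) lies on the plane, its equation is 6x₁ − 2x₂ + x₃ = 8.
Then n·(−17, −60, 12) − 8 = 22.
|n| = √(36 + 4 + 1) = √41, so the distance is |22|/√41 = 22/√41.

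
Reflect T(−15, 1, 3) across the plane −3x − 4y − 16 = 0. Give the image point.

n = (−3, −4, 0), |n|² = 25, n·T − 16 = 25, so t = 25/25 = 1.
Foot F = T − 1·n = (−12, 5, 3); the reflection is 2F − T = (−9, 9, 3).

(-9, 9, 3)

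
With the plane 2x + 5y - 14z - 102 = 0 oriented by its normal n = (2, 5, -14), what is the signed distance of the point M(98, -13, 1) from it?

n·M − 102 = 15.
|n| = 15, so the signed distance is 15/15 = 1.

1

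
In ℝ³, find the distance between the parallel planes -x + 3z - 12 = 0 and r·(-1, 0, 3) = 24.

6√10/5

Both planes have normal n = (-1, 0, 3), |n| = √10. Any point on the first plane is at distance |24 − 12|/|n| = 12/√10 from the second.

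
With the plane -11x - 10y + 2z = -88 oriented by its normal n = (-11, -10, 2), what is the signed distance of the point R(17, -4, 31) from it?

n·R − (-88) = 3.
|n| = 15, so the signed distance is 3/15 = 1/5.

1/5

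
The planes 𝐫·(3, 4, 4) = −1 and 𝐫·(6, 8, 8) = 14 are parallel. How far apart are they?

8/√41

Divide the second equation by 2 to match normals: 3x + 4y + 4z = 7.
Both planes have normal n = (3, 4, 4), |n| = √41. Any point on the first plane is at distance |7 − (-1)|/|n| = 8/√41 from the second.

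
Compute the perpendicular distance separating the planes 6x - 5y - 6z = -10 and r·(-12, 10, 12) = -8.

Divide the second equation by -2 to match normals: 6x - 5y - 6z = 4.
With common normal n = (6, -5, -6) (|n| = √97), the distance is |(-10) − 4|/|n| = 14/√97.

14√97/97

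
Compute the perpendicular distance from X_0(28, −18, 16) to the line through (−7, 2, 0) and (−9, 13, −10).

A direction vector is d = (−2, 11, −10).
AP = (35, −20, 16); AP·d = -450, |AP|² = 1881, |d|² = 225.
distance² = |AP|² − (AP·d)²/|d|² = 1881 − 202500/225 = 981, so the distance is 3√109.

3√109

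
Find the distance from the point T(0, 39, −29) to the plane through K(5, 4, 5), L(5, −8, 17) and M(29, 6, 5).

KL = (0, −12, 12) and KM = (24, 2, 0), so a normal is n = KL × KM = (−24, 288, 288).
Then n·(0, 39, −29) − 2472 = 408.
|n| = √(576 + 82944 + 82944) = 408, so the distance is |408|/408 = 1.

1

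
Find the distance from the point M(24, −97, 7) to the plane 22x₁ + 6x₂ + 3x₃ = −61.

28/23

d = |22·24 + 6·(-97) + 3·7 − (-61)| / √(484 + 36 + 9) = |28| / 23 = 28/23.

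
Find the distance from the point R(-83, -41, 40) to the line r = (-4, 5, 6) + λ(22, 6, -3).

√1049

Direction vector d = (22, 6, -3).
AP = (-79, -46, 34); AP·d = -2116, |AP|² = 9513, |d|² = 529.
distance² = |AP|² − (AP·d)²/|d|² = 9513 − 4477456/529 = 1049, so the distance is √1049.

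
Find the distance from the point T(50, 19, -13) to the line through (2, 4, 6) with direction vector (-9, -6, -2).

3√106

Direction vector d = (-9, -6, -2).
AP = (48, 15, -19), and AP × d = (-144, 267, -153).
|AP × d|² = 115434 and |d|² = 121, so the distance is √(115434/121) = √954 = 3√106.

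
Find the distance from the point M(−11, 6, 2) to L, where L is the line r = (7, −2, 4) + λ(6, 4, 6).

4√19

Direction vector d = (6, 4, 6).
AP = (−18, 8, −2), and AP × d = (56, 96, −120).
|AP × d|² = 26752 and |d|² = 88, so the distance is √(26752/88) = √304 = 4√19.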